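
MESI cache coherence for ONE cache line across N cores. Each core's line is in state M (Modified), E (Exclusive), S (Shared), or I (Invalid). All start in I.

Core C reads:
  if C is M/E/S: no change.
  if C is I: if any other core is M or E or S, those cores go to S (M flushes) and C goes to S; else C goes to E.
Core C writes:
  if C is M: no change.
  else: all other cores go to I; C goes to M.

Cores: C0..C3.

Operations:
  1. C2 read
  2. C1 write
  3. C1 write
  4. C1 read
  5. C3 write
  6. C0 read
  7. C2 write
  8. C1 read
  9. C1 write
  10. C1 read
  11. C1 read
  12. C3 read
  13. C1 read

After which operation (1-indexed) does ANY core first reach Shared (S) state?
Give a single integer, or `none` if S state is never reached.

Answer: 6

Derivation:
Op 1: C2 read [C2 read from I: no other sharers -> C2=E (exclusive)] -> [I,I,E,I]
Op 2: C1 write [C1 write: invalidate ['C2=E'] -> C1=M] -> [I,M,I,I]
Op 3: C1 write [C1 write: already M (modified), no change] -> [I,M,I,I]
Op 4: C1 read [C1 read: already in M, no change] -> [I,M,I,I]
Op 5: C3 write [C3 write: invalidate ['C1=M'] -> C3=M] -> [I,I,I,M]
Op 6: C0 read [C0 read from I: others=['C3=M'] -> C0=S, others downsized to S] -> [S,I,I,S]
  -> First S state at op 6; remaining ops need not be traced.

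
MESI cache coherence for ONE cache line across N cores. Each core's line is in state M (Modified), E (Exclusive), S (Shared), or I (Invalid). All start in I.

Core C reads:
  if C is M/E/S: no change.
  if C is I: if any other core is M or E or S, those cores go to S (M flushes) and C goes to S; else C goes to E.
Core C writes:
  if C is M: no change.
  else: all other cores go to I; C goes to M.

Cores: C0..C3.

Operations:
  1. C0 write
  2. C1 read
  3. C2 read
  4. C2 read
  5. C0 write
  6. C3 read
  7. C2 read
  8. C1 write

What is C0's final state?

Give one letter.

Op 1: C0 write [C0 write: invalidate none -> C0=M] -> [M,I,I,I]
Op 2: C1 read [C1 read from I: others=['C0=M'] -> C1=S, others downsized to S] -> [S,S,I,I]
Op 3: C2 read [C2 read from I: others=['C0=S', 'C1=S'] -> C2=S, others downsized to S] -> [S,S,S,I]
Op 4: C2 read [C2 read: already in S, no change] -> [S,S,S,I]
Op 5: C0 write [C0 write: invalidate ['C1=S', 'C2=S'] -> C0=M] -> [M,I,I,I]
Op 6: C3 read [C3 read from I: others=['C0=M'] -> C3=S, others downsized to S] -> [S,I,I,S]
Op 7: C2 read [C2 read from I: others=['C0=S', 'C3=S'] -> C2=S, others downsized to S] -> [S,I,S,S]
Op 8: C1 write [C1 write: invalidate ['C0=S', 'C2=S', 'C3=S'] -> C1=M] -> [I,M,I,I]

Answer: I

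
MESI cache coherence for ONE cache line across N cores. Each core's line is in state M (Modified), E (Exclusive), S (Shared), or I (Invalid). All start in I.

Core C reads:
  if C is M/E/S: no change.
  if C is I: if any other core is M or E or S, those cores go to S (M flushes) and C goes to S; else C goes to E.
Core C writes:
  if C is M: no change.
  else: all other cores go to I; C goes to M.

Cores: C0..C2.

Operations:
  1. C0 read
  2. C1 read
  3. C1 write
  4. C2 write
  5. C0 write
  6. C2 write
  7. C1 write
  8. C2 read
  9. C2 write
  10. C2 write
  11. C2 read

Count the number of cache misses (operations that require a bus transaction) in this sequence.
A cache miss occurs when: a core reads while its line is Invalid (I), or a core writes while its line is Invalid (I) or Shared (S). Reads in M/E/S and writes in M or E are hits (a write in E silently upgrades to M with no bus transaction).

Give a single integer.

Answer: 9

Derivation:
Op 1: C0 read [C0 read from I: no other sharers -> C0=E (exclusive)] -> [E,I,I] [MISS #1: read from I]
Op 2: C1 read [C1 read from I: others=['C0=E'] -> C1=S, others downsized to S] -> [S,S,I] [MISS #2: read from I]
Op 3: C1 write [C1 write: invalidate ['C0=S'] -> C1=M] -> [I,M,I] [MISS #3: write from S]
Op 4: C2 write [C2 write: invalidate ['C1=M'] -> C2=M] -> [I,I,M] [MISS #4: write from I]
Op 5: C0 write [C0 write: invalidate ['C2=M'] -> C0=M] -> [M,I,I] [MISS #5: write from I]
Op 6: C2 write [C2 write: invalidate ['C0=M'] -> C2=M] -> [I,I,M] [MISS #6: write from I]
Op 7: C1 write [C1 write: invalidate ['C2=M'] -> C1=M] -> [I,M,I] [MISS #7: write from I]
Op 8: C2 read [C2 read from I: others=['C1=M'] -> C2=S, others downsized to S] -> [I,S,S] [MISS #8: read from I]
Op 9: C2 write [C2 write: invalidate ['C1=S'] -> C2=M] -> [I,I,M] [MISS #9: write from S]
Op 10: C2 write [C2 write: already M (modified), no change] -> [I,I,M] [hit: write from M]
Op 11: C2 read [C2 read: already in M, no change] -> [I,I,M] [hit: read from M]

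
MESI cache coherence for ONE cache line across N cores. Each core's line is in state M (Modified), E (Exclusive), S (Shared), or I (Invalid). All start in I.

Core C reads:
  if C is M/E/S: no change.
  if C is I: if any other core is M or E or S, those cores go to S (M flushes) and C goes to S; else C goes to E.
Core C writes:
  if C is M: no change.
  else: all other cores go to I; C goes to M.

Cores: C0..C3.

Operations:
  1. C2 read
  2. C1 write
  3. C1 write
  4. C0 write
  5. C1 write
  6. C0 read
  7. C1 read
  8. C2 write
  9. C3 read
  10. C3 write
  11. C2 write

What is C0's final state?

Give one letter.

Op 1: C2 read [C2 read from I: no other sharers -> C2=E (exclusive)] -> [I,I,E,I]
Op 2: C1 write [C1 write: invalidate ['C2=E'] -> C1=M] -> [I,M,I,I]
Op 3: C1 write [C1 write: already M (modified), no change] -> [I,M,I,I]
Op 4: C0 write [C0 write: invalidate ['C1=M'] -> C0=M] -> [M,I,I,I]
Op 5: C1 write [C1 write: invalidate ['C0=M'] -> C1=M] -> [I,M,I,I]
Op 6: C0 read [C0 read from I: others=['C1=M'] -> C0=S, others downsized to S] -> [S,S,I,I]
Op 7: C1 read [C1 read: already in S, no change] -> [S,S,I,I]
Op 8: C2 write [C2 write: invalidate ['C0=S', 'C1=S'] -> C2=M] -> [I,I,M,I]
Op 9: C3 read [C3 read from I: others=['C2=M'] -> C3=S, others downsized to S] -> [I,I,S,S]
Op 10: C3 write [C3 write: invalidate ['C2=S'] -> C3=M] -> [I,I,I,M]
Op 11: C2 write [C2 write: invalidate ['C3=M'] -> C2=M] -> [I,I,M,I]

Answer: I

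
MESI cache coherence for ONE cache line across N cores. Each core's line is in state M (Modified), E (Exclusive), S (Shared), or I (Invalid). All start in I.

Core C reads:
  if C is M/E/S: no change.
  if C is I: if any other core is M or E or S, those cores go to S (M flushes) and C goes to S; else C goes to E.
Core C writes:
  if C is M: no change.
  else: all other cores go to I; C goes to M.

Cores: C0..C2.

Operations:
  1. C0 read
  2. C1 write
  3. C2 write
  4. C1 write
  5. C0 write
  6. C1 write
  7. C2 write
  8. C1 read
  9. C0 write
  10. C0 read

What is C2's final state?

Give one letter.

Op 1: C0 read [C0 read from I: no other sharers -> C0=E (exclusive)] -> [E,I,I]
Op 2: C1 write [C1 write: invalidate ['C0=E'] -> C1=M] -> [I,M,I]
Op 3: C2 write [C2 write: invalidate ['C1=M'] -> C2=M] -> [I,I,M]
Op 4: C1 write [C1 write: invalidate ['C2=M'] -> C1=M] -> [I,M,I]
Op 5: C0 write [C0 write: invalidate ['C1=M'] -> C0=M] -> [M,I,I]
Op 6: C1 write [C1 write: invalidate ['C0=M'] -> C1=M] -> [I,M,I]
Op 7: C2 write [C2 write: invalidate ['C1=M'] -> C2=M] -> [I,I,M]
Op 8: C1 read [C1 read from I: others=['C2=M'] -> C1=S, others downsized to S] -> [I,S,S]
Op 9: C0 write [C0 write: invalidate ['C1=S', 'C2=S'] -> C0=M] -> [M,I,I]
Op 10: C0 read [C0 read: already in M, no change] -> [M,I,I]

Answer: I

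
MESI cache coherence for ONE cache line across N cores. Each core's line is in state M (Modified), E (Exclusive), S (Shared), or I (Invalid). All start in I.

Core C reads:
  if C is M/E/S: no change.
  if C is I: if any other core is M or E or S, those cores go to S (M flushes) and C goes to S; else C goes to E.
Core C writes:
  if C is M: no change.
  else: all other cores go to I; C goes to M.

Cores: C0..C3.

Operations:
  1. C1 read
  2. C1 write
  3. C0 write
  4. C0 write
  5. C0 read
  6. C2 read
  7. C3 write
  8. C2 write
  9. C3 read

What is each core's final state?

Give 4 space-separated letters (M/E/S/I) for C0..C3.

Op 1: C1 read [C1 read from I: no other sharers -> C1=E (exclusive)] -> [I,E,I,I]
Op 2: C1 write [C1 write: invalidate none -> C1=M] -> [I,M,I,I]
Op 3: C0 write [C0 write: invalidate ['C1=M'] -> C0=M] -> [M,I,I,I]
Op 4: C0 write [C0 write: already M (modified), no change] -> [M,I,I,I]
Op 5: C0 read [C0 read: already in M, no change] -> [M,I,I,I]
Op 6: C2 read [C2 read from I: others=['C0=M'] -> C2=S, others downsized to S] -> [S,I,S,I]
Op 7: C3 write [C3 write: invalidate ['C0=S', 'C2=S'] -> C3=M] -> [I,I,I,M]
Op 8: C2 write [C2 write: invalidate ['C3=M'] -> C2=M] -> [I,I,M,I]
Op 9: C3 read [C3 read from I: others=['C2=M'] -> C3=S, others downsized to S] -> [I,I,S,S]

Answer: I I S S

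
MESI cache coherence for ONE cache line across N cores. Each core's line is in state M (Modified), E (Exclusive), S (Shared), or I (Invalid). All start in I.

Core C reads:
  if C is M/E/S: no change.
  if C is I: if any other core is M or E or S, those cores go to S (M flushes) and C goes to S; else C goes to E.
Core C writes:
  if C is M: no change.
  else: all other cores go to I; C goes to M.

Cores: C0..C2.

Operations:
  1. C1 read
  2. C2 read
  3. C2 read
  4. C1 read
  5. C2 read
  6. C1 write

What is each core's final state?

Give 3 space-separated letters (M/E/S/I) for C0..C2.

Op 1: C1 read [C1 read from I: no other sharers -> C1=E (exclusive)] -> [I,E,I]
Op 2: C2 read [C2 read from I: others=['C1=E'] -> C2=S, others downsized to S] -> [I,S,S]
Op 3: C2 read [C2 read: already in S, no change] -> [I,S,S]
Op 4: C1 read [C1 read: already in S, no change] -> [I,S,S]
Op 5: C2 read [C2 read: already in S, no change] -> [I,S,S]
Op 6: C1 write [C1 write: invalidate ['C2=S'] -> C1=M] -> [I,M,I]

Answer: I M I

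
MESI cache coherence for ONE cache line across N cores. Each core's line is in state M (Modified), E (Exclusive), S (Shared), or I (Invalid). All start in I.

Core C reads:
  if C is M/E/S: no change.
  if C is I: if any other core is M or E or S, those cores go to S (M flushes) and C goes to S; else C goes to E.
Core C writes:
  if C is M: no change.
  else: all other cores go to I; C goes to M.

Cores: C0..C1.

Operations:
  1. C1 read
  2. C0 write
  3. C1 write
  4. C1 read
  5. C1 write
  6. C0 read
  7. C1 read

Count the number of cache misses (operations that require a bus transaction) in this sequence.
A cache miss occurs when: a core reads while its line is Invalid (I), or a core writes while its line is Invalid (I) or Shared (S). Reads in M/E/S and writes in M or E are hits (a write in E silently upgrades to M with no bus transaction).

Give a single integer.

Op 1: C1 read [C1 read from I: no other sharers -> C1=E (exclusive)] -> [I,E] [MISS #1: read from I]
Op 2: C0 write [C0 write: invalidate ['C1=E'] -> C0=M] -> [M,I] [MISS #2: write from I]
Op 3: C1 write [C1 write: invalidate ['C0=M'] -> C1=M] -> [I,M] [MISS #3: write from I]
Op 4: C1 read [C1 read: already in M, no change] -> [I,M] [hit: read from M]
Op 5: C1 write [C1 write: already M (modified), no change] -> [I,M] [hit: write from M]
Op 6: C0 read [C0 read from I: others=['C1=M'] -> C0=S, others downsized to S] -> [S,S] [MISS #4: read from I]
Op 7: C1 read [C1 read: already in S, no change] -> [S,S] [hit: read from S]

Answer: 4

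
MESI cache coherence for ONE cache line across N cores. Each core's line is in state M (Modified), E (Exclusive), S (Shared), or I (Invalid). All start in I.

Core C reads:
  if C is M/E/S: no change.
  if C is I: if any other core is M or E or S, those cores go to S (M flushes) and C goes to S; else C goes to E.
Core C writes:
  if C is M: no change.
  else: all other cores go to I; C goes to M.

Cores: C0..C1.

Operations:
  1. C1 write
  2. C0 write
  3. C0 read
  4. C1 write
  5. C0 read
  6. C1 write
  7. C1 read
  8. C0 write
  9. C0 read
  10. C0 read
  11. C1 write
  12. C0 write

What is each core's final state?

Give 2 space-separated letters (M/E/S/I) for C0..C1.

Answer: M I

Derivation:
Op 1: C1 write [C1 write: invalidate none -> C1=M] -> [I,M]
Op 2: C0 write [C0 write: invalidate ['C1=M'] -> C0=M] -> [M,I]
Op 3: C0 read [C0 read: already in M, no change] -> [M,I]
Op 4: C1 write [C1 write: invalidate ['C0=M'] -> C1=M] -> [I,M]
Op 5: C0 read [C0 read from I: others=['C1=M'] -> C0=S, others downsized to S] -> [S,S]
Op 6: C1 write [C1 write: invalidate ['C0=S'] -> C1=M] -> [I,M]
Op 7: C1 read [C1 read: already in M, no change] -> [I,M]
Op 8: C0 write [C0 write: invalidate ['C1=M'] -> C0=M] -> [M,I]
Op 9: C0 read [C0 read: already in M, no change] -> [M,I]
Op 10: C0 read [C0 read: already in M, no change] -> [M,I]
Op 11: C1 write [C1 write: invalidate ['C0=M'] -> C1=M] -> [I,M]
Op 12: C0 write [C0 write: invalidate ['C1=M'] -> C0=M] -> [M,I]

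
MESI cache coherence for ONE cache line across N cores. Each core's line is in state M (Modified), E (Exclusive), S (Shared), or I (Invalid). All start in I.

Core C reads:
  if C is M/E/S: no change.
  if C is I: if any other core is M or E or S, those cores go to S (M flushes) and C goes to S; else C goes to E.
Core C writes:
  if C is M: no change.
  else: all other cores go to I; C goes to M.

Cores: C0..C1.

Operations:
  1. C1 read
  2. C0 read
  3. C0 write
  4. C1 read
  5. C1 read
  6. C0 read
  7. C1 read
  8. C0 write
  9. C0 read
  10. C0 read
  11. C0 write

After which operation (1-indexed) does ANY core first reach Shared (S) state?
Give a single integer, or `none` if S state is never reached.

Op 1: C1 read [C1 read from I: no other sharers -> C1=E (exclusive)] -> [I,E]
Op 2: C0 read [C0 read from I: others=['C1=E'] -> C0=S, others downsized to S] -> [S,S]
  -> First S state at op 2; remaining ops need not be traced.

Answer: 2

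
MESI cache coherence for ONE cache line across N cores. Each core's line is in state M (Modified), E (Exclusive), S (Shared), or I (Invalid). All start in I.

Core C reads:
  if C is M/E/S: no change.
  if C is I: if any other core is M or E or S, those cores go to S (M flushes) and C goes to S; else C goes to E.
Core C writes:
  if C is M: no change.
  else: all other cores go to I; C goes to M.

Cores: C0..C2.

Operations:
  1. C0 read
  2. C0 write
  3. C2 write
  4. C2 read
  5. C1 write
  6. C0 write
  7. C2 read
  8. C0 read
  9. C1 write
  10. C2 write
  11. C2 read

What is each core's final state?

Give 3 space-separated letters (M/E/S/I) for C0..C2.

Op 1: C0 read [C0 read from I: no other sharers -> C0=E (exclusive)] -> [E,I,I]
Op 2: C0 write [C0 write: invalidate none -> C0=M] -> [M,I,I]
Op 3: C2 write [C2 write: invalidate ['C0=M'] -> C2=M] -> [I,I,M]
Op 4: C2 read [C2 read: already in M, no change] -> [I,I,M]
Op 5: C1 write [C1 write: invalidate ['C2=M'] -> C1=M] -> [I,M,I]
Op 6: C0 write [C0 write: invalidate ['C1=M'] -> C0=M] -> [M,I,I]
Op 7: C2 read [C2 read from I: others=['C0=M'] -> C2=S, others downsized to S] -> [S,I,S]
Op 8: C0 read [C0 read: already in S, no change] -> [S,I,S]
Op 9: C1 write [C1 write: invalidate ['C0=S', 'C2=S'] -> C1=M] -> [I,M,I]
Op 10: C2 write [C2 write: invalidate ['C1=M'] -> C2=M] -> [I,I,M]
Op 11: C2 read [C2 read: already in M, no change] -> [I,I,M]

Answer: I I M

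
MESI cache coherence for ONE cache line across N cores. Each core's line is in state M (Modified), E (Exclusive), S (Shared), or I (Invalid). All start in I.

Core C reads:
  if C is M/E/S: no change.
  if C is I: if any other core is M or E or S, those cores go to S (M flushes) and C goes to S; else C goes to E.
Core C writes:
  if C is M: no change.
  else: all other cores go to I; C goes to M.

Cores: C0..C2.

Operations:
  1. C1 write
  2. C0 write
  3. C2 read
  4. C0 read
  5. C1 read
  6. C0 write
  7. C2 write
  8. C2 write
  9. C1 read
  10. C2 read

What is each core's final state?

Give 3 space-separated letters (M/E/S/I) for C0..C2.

Op 1: C1 write [C1 write: invalidate none -> C1=M] -> [I,M,I]
Op 2: C0 write [C0 write: invalidate ['C1=M'] -> C0=M] -> [M,I,I]
Op 3: C2 read [C2 read from I: others=['C0=M'] -> C2=S, others downsized to S] -> [S,I,S]
Op 4: C0 read [C0 read: already in S, no change] -> [S,I,S]
Op 5: C1 read [C1 read from I: others=['C0=S', 'C2=S'] -> C1=S, others downsized to S] -> [S,S,S]
Op 6: C0 write [C0 write: invalidate ['C1=S', 'C2=S'] -> C0=M] -> [M,I,I]
Op 7: C2 write [C2 write: invalidate ['C0=M'] -> C2=M] -> [I,I,M]
Op 8: C2 write [C2 write: already M (modified), no change] -> [I,I,M]
Op 9: C1 read [C1 read from I: others=['C2=M'] -> C1=S, others downsized to S] -> [I,S,S]
Op 10: C2 read [C2 read: already in S, no change] -> [I,S,S]

Answer: I S S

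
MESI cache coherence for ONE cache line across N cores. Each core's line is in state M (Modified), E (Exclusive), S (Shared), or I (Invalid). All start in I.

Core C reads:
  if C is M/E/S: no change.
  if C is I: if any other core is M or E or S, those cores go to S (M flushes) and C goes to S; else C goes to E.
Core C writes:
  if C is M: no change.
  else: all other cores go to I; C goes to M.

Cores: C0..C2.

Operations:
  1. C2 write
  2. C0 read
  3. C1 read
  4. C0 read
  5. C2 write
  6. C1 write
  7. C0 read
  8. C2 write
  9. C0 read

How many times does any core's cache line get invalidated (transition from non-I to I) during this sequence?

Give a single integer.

Op 1: C2 write [C2 write: invalidate none -> C2=M] -> [I,I,M] (invalidations this op: 0; running total: 0)
Op 2: C0 read [C0 read from I: others=['C2=M'] -> C0=S, others downsized to S] -> [S,I,S] (invalidations this op: 0; running total: 0)
Op 3: C1 read [C1 read from I: others=['C0=S', 'C2=S'] -> C1=S, others downsized to S] -> [S,S,S] (invalidations this op: 0; running total: 0)
Op 4: C0 read [C0 read: already in S, no change] -> [S,S,S] (invalidations this op: 0; running total: 0)
Op 5: C2 write [C2 write: invalidate ['C0=S', 'C1=S'] -> C2=M] -> [I,I,M] (invalidations this op: 2; running total: 2)
Op 6: C1 write [C1 write: invalidate ['C2=M'] -> C1=M] -> [I,M,I] (invalidations this op: 1; running total: 3)
Op 7: C0 read [C0 read from I: others=['C1=M'] -> C0=S, others downsized to S] -> [S,S,I] (invalidations this op: 0; running total: 3)
Op 8: C2 write [C2 write: invalidate ['C0=S', 'C1=S'] -> C2=M] -> [I,I,M] (invalidations this op: 2; running total: 5)
Op 9: C0 read [C0 read from I: others=['C2=M'] -> C0=S, others downsized to S] -> [S,I,S] (invalidations this op: 0; running total: 5)

Answer: 5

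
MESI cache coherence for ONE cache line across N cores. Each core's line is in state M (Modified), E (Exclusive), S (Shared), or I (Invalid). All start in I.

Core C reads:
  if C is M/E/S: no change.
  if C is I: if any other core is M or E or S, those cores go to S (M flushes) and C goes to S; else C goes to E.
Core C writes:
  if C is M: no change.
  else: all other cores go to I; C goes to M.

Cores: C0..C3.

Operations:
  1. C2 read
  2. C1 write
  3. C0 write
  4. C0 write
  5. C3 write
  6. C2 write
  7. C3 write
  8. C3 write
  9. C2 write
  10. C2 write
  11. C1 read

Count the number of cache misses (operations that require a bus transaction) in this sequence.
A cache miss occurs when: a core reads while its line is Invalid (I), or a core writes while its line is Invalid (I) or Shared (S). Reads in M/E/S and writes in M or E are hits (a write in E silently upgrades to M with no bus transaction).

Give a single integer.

Answer: 8

Derivation:
Op 1: C2 read [C2 read from I: no other sharers -> C2=E (exclusive)] -> [I,I,E,I] [MISS #1: read from I]
Op 2: C1 write [C1 write: invalidate ['C2=E'] -> C1=M] -> [I,M,I,I] [MISS #2: write from I]
Op 3: C0 write [C0 write: invalidate ['C1=M'] -> C0=M] -> [M,I,I,I] [MISS #3: write from I]
Op 4: C0 write [C0 write: already M (modified), no change] -> [M,I,I,I] [hit: write from M]
Op 5: C3 write [C3 write: invalidate ['C0=M'] -> C3=M] -> [I,I,I,M] [MISS #4: write from I]
Op 6: C2 write [C2 write: invalidate ['C3=M'] -> C2=M] -> [I,I,M,I] [MISS #5: write from I]
Op 7: C3 write [C3 write: invalidate ['C2=M'] -> C3=M] -> [I,I,I,M] [MISS #6: write from I]
Op 8: C3 write [C3 write: already M (modified), no change] -> [I,I,I,M] [hit: write from M]
Op 9: C2 write [C2 write: invalidate ['C3=M'] -> C2=M] -> [I,I,M,I] [MISS #7: write from I]
Op 10: C2 write [C2 write: already M (modified), no change] -> [I,I,M,I] [hit: write from M]
Op 11: C1 read [C1 read from I: others=['C2=M'] -> C1=S, others downsized to S] -> [I,S,S,I] [MISS #8: read from I]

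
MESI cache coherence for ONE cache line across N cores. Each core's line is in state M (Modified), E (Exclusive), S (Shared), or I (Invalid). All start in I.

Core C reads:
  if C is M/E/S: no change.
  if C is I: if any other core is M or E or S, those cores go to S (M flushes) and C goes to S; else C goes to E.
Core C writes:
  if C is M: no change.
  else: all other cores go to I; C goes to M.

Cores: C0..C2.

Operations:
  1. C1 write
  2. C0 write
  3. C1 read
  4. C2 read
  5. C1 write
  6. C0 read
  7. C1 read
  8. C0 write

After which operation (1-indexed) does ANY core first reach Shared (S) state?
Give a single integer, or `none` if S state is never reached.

Answer: 3

Derivation:
Op 1: C1 write [C1 write: invalidate none -> C1=M] -> [I,M,I]
Op 2: C0 write [C0 write: invalidate ['C1=M'] -> C0=M] -> [M,I,I]
Op 3: C1 read [C1 read from I: others=['C0=M'] -> C1=S, others downsized to S] -> [S,S,I]
  -> First S state at op 3; remaining ops need not be traced.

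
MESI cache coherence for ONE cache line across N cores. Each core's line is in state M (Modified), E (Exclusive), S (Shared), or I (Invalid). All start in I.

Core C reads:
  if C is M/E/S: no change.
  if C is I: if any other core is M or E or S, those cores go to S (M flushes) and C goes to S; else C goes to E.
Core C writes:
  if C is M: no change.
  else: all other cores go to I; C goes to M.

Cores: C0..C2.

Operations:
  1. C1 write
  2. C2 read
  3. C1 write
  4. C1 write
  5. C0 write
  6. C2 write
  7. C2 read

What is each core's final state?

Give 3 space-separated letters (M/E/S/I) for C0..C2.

Op 1: C1 write [C1 write: invalidate none -> C1=M] -> [I,M,I]
Op 2: C2 read [C2 read from I: others=['C1=M'] -> C2=S, others downsized to S] -> [I,S,S]
Op 3: C1 write [C1 write: invalidate ['C2=S'] -> C1=M] -> [I,M,I]
Op 4: C1 write [C1 write: already M (modified), no change] -> [I,M,I]
Op 5: C0 write [C0 write: invalidate ['C1=M'] -> C0=M] -> [M,I,I]
Op 6: C2 write [C2 write: invalidate ['C0=M'] -> C2=M] -> [I,I,M]
Op 7: C2 read [C2 read: already in M, no change] -> [I,I,M]

Answer: I I M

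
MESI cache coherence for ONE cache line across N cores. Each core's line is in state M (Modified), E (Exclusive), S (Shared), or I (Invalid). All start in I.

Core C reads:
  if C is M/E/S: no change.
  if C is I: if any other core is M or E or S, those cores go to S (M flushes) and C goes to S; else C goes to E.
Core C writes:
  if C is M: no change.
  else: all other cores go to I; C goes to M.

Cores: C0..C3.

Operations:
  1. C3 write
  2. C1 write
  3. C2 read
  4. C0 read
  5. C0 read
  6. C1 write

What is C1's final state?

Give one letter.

Answer: M

Derivation:
Op 1: C3 write [C3 write: invalidate none -> C3=M] -> [I,I,I,M]
Op 2: C1 write [C1 write: invalidate ['C3=M'] -> C1=M] -> [I,M,I,I]
Op 3: C2 read [C2 read from I: others=['C1=M'] -> C2=S, others downsized to S] -> [I,S,S,I]
Op 4: C0 read [C0 read from I: others=['C1=S', 'C2=S'] -> C0=S, others downsized to S] -> [S,S,S,I]
Op 5: C0 read [C0 read: already in S, no change] -> [S,S,S,I]
Op 6: C1 write [C1 write: invalidate ['C0=S', 'C2=S'] -> C1=M] -> [I,M,I,I]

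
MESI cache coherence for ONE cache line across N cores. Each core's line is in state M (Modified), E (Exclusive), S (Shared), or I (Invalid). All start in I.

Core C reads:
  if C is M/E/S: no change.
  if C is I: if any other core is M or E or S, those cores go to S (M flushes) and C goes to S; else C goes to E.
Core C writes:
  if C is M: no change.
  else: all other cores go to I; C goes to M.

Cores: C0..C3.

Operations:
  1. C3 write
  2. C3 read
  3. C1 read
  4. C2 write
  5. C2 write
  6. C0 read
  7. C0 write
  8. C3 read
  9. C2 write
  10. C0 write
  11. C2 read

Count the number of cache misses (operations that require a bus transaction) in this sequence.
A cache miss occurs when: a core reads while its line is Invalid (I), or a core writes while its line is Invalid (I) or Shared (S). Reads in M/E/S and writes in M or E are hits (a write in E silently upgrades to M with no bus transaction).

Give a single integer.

Op 1: C3 write [C3 write: invalidate none -> C3=M] -> [I,I,I,M] [MISS #1: write from I]
Op 2: C3 read [C3 read: already in M, no change] -> [I,I,I,M] [hit: read from M]
Op 3: C1 read [C1 read from I: others=['C3=M'] -> C1=S, others downsized to S] -> [I,S,I,S] [MISS #2: read from I]
Op 4: C2 write [C2 write: invalidate ['C1=S', 'C3=S'] -> C2=M] -> [I,I,M,I] [MISS #3: write from I]
Op 5: C2 write [C2 write: already M (modified), no change] -> [I,I,M,I] [hit: write from M]
Op 6: C0 read [C0 read from I: others=['C2=M'] -> C0=S, others downsized to S] -> [S,I,S,I] [MISS #4: read from I]
Op 7: C0 write [C0 write: invalidate ['C2=S'] -> C0=M] -> [M,I,I,I] [MISS #5: write from S]
Op 8: C3 read [C3 read from I: others=['C0=M'] -> C3=S, others downsized to S] -> [S,I,I,S] [MISS #6: read from I]
Op 9: C2 write [C2 write: invalidate ['C0=S', 'C3=S'] -> C2=M] -> [I,I,M,I] [MISS #7: write from I]
Op 10: C0 write [C0 write: invalidate ['C2=M'] -> C0=M] -> [M,I,I,I] [MISS #8: write from I]
Op 11: C2 read [C2 read from I: others=['C0=M'] -> C2=S, others downsized to S] -> [S,I,S,I] [MISS #9: read from I]

Answer: 9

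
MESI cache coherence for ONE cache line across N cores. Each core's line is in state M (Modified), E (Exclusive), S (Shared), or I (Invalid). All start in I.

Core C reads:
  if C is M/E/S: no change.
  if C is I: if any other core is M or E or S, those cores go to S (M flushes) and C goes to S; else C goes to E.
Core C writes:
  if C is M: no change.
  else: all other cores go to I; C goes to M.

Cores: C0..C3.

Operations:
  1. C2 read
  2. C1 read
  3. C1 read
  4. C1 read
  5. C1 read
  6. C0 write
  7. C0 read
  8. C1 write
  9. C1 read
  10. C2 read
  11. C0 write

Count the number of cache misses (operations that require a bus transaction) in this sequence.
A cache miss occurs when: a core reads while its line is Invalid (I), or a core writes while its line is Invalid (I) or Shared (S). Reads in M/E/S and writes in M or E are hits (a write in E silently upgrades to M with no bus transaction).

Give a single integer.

Op 1: C2 read [C2 read from I: no other sharers -> C2=E (exclusive)] -> [I,I,E,I] [MISS #1: read from I]
Op 2: C1 read [C1 read from I: others=['C2=E'] -> C1=S, others downsized to S] -> [I,S,S,I] [MISS #2: read from I]
Op 3: C1 read [C1 read: already in S, no change] -> [I,S,S,I] [hit: read from S]
Op 4: C1 read [C1 read: already in S, no change] -> [I,S,S,I] [hit: read from S]
Op 5: C1 read [C1 read: already in S, no change] -> [I,S,S,I] [hit: read from S]
Op 6: C0 write [C0 write: invalidate ['C1=S', 'C2=S'] -> C0=M] -> [M,I,I,I] [MISS #3: write from I]
Op 7: C0 read [C0 read: already in M, no change] -> [M,I,I,I] [hit: read from M]
Op 8: C1 write [C1 write: invalidate ['C0=M'] -> C1=M] -> [I,M,I,I] [MISS #4: write from I]
Op 9: C1 read [C1 read: already in M, no change] -> [I,M,I,I] [hit: read from M]
Op 10: C2 read [C2 read from I: others=['C1=M'] -> C2=S, others downsized to S] -> [I,S,S,I] [MISS #5: read from I]
Op 11: C0 write [C0 write: invalidate ['C1=S', 'C2=S'] -> C0=M] -> [M,I,I,I] [MISS #6: write from I]

Answer: 6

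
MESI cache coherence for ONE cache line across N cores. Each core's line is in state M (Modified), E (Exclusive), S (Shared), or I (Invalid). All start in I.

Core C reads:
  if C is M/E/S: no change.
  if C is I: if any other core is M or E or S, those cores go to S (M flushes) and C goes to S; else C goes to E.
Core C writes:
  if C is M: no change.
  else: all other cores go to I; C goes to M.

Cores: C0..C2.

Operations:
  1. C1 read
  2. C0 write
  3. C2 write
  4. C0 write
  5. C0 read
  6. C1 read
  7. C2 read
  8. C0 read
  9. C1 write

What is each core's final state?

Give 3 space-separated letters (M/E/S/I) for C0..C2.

Answer: I M I

Derivation:
Op 1: C1 read [C1 read from I: no other sharers -> C1=E (exclusive)] -> [I,E,I]
Op 2: C0 write [C0 write: invalidate ['C1=E'] -> C0=M] -> [M,I,I]
Op 3: C2 write [C2 write: invalidate ['C0=M'] -> C2=M] -> [I,I,M]
Op 4: C0 write [C0 write: invalidate ['C2=M'] -> C0=M] -> [M,I,I]
Op 5: C0 read [C0 read: already in M, no change] -> [M,I,I]
Op 6: C1 read [C1 read from I: others=['C0=M'] -> C1=S, others downsized to S] -> [S,S,I]
Op 7: C2 read [C2 read from I: others=['C0=S', 'C1=S'] -> C2=S, others downsized to S] -> [S,S,S]
Op 8: C0 read [C0 read: already in S, no change] -> [S,S,S]
Op 9: C1 write [C1 write: invalidate ['C0=S', 'C2=S'] -> C1=M] -> [I,M,I]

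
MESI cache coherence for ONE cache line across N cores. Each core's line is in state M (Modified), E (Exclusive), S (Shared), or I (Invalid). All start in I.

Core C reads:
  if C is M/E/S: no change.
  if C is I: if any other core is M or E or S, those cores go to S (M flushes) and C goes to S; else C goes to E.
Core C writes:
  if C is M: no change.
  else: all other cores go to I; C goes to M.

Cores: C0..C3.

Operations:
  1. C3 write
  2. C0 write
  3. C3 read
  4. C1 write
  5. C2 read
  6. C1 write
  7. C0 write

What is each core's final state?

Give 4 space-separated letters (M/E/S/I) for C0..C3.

Answer: M I I I

Derivation:
Op 1: C3 write [C3 write: invalidate none -> C3=M] -> [I,I,I,M]
Op 2: C0 write [C0 write: invalidate ['C3=M'] -> C0=M] -> [M,I,I,I]
Op 3: C3 read [C3 read from I: others=['C0=M'] -> C3=S, others downsized to S] -> [S,I,I,S]
Op 4: C1 write [C1 write: invalidate ['C0=S', 'C3=S'] -> C1=M] -> [I,M,I,I]
Op 5: C2 read [C2 read from I: others=['C1=M'] -> C2=S, others downsized to S] -> [I,S,S,I]
Op 6: C1 write [C1 write: invalidate ['C2=S'] -> C1=M] -> [I,M,I,I]
Op 7: C0 write [C0 write: invalidate ['C1=M'] -> C0=M] -> [M,I,I,I]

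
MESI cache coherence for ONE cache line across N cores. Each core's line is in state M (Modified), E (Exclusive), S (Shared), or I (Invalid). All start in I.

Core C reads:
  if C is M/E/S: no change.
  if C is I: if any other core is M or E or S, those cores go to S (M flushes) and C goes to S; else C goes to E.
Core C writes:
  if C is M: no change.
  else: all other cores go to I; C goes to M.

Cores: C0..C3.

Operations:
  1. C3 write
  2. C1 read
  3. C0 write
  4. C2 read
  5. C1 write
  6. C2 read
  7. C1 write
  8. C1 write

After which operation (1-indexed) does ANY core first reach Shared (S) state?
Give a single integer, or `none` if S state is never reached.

Op 1: C3 write [C3 write: invalidate none -> C3=M] -> [I,I,I,M]
Op 2: C1 read [C1 read from I: others=['C3=M'] -> C1=S, others downsized to S] -> [I,S,I,S]
  -> First S state at op 2; remaining ops need not be traced.

Answer: 2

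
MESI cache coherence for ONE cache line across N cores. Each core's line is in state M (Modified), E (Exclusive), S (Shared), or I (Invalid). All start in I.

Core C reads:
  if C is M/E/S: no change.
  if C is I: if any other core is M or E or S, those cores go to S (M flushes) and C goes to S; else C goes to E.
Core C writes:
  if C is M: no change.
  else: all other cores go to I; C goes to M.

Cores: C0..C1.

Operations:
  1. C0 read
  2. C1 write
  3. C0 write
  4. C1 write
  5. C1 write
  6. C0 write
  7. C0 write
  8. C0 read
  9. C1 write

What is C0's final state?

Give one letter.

Op 1: C0 read [C0 read from I: no other sharers -> C0=E (exclusive)] -> [E,I]
Op 2: C1 write [C1 write: invalidate ['C0=E'] -> C1=M] -> [I,M]
Op 3: C0 write [C0 write: invalidate ['C1=M'] -> C0=M] -> [M,I]
Op 4: C1 write [C1 write: invalidate ['C0=M'] -> C1=M] -> [I,M]
Op 5: C1 write [C1 write: already M (modified), no change] -> [I,M]
Op 6: C0 write [C0 write: invalidate ['C1=M'] -> C0=M] -> [M,I]
Op 7: C0 write [C0 write: already M (modified), no change] -> [M,I]
Op 8: C0 read [C0 read: already in M, no change] -> [M,I]
Op 9: C1 write [C1 write: invalidate ['C0=M'] -> C1=M] -> [I,M]

Answer: I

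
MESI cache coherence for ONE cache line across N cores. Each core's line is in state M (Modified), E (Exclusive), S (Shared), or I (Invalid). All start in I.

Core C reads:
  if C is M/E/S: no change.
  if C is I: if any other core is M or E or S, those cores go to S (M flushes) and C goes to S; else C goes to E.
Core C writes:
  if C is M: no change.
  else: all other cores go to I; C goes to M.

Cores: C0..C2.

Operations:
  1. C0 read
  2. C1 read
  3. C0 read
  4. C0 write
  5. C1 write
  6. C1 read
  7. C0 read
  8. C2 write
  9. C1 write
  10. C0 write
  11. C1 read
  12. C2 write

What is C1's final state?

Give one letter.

Answer: I

Derivation:
Op 1: C0 read [C0 read from I: no other sharers -> C0=E (exclusive)] -> [E,I,I]
Op 2: C1 read [C1 read from I: others=['C0=E'] -> C1=S, others downsized to S] -> [S,S,I]
Op 3: C0 read [C0 read: already in S, no change] -> [S,S,I]
Op 4: C0 write [C0 write: invalidate ['C1=S'] -> C0=M] -> [M,I,I]
Op 5: C1 write [C1 write: invalidate ['C0=M'] -> C1=M] -> [I,M,I]
Op 6: C1 read [C1 read: already in M, no change] -> [I,M,I]
Op 7: C0 read [C0 read from I: others=['C1=M'] -> C0=S, others downsized to S] -> [S,S,I]
Op 8: C2 write [C2 write: invalidate ['C0=S', 'C1=S'] -> C2=M] -> [I,I,M]
Op 9: C1 write [C1 write: invalidate ['C2=M'] -> C1=M] -> [I,M,I]
Op 10: C0 write [C0 write: invalidate ['C1=M'] -> C0=M] -> [M,I,I]
Op 11: C1 read [C1 read from I: others=['C0=M'] -> C1=S, others downsized to S] -> [S,S,I]
Op 12: C2 write [C2 write: invalidate ['C0=S', 'C1=S'] -> C2=M] -> [I,I,M]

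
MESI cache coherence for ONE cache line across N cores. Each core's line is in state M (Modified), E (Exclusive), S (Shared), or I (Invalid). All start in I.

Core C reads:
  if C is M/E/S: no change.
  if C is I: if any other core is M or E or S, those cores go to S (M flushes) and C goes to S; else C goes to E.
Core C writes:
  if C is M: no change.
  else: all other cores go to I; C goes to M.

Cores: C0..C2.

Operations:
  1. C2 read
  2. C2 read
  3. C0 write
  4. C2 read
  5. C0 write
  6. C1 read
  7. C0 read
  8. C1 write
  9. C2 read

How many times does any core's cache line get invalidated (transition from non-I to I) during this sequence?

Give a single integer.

Answer: 3

Derivation:
Op 1: C2 read [C2 read from I: no other sharers -> C2=E (exclusive)] -> [I,I,E] (invalidations this op: 0; running total: 0)
Op 2: C2 read [C2 read: already in E, no change] -> [I,I,E] (invalidations this op: 0; running total: 0)
Op 3: C0 write [C0 write: invalidate ['C2=E'] -> C0=M] -> [M,I,I] (invalidations this op: 1; running total: 1)
Op 4: C2 read [C2 read from I: others=['C0=M'] -> C2=S, others downsized to S] -> [S,I,S] (invalidations this op: 0; running total: 1)
Op 5: C0 write [C0 write: invalidate ['C2=S'] -> C0=M] -> [M,I,I] (invalidations this op: 1; running total: 2)
Op 6: C1 read [C1 read from I: others=['C0=M'] -> C1=S, others downsized to S] -> [S,S,I] (invalidations this op: 0; running total: 2)
Op 7: C0 read [C0 read: already in S, no change] -> [S,S,I] (invalidations this op: 0; running total: 2)
Op 8: C1 write [C1 write: invalidate ['C0=S'] -> C1=M] -> [I,M,I] (invalidations this op: 1; running total: 3)
Op 9: C2 read [C2 read from I: others=['C1=M'] -> C2=S, others downsized to S] -> [I,S,S] (invalidations this op: 0; running total: 3)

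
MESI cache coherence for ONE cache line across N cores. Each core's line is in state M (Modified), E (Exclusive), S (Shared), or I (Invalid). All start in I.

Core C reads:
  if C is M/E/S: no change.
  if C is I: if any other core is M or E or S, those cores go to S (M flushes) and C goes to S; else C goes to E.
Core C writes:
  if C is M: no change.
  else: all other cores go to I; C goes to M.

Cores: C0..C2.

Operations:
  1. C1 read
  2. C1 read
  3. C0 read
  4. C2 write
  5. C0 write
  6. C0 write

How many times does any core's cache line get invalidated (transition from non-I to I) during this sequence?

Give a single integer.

Answer: 3

Derivation:
Op 1: C1 read [C1 read from I: no other sharers -> C1=E (exclusive)] -> [I,E,I] (invalidations this op: 0; running total: 0)
Op 2: C1 read [C1 read: already in E, no change] -> [I,E,I] (invalidations this op: 0; running total: 0)
Op 3: C0 read [C0 read from I: others=['C1=E'] -> C0=S, others downsized to S] -> [S,S,I] (invalidations this op: 0; running total: 0)
Op 4: C2 write [C2 write: invalidate ['C0=S', 'C1=S'] -> C2=M] -> [I,I,M] (invalidations this op: 2; running total: 2)
Op 5: C0 write [C0 write: invalidate ['C2=M'] -> C0=M] -> [M,I,I] (invalidations this op: 1; running total: 3)
Op 6: C0 write [C0 write: already M (modified), no change] -> [M,I,I] (invalidations this op: 0; running total: 3)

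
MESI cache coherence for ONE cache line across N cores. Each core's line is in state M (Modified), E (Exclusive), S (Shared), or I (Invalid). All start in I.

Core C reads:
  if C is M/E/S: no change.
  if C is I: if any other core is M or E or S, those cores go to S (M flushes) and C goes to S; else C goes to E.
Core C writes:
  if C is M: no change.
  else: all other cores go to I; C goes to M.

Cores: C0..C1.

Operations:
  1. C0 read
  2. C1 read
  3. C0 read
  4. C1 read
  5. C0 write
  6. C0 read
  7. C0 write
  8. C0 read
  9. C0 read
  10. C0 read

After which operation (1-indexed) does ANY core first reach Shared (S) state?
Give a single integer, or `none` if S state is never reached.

Op 1: C0 read [C0 read from I: no other sharers -> C0=E (exclusive)] -> [E,I]
Op 2: C1 read [C1 read from I: others=['C0=E'] -> C1=S, others downsized to S] -> [S,S]
  -> First S state at op 2; remaining ops need not be traced.

Answer: 2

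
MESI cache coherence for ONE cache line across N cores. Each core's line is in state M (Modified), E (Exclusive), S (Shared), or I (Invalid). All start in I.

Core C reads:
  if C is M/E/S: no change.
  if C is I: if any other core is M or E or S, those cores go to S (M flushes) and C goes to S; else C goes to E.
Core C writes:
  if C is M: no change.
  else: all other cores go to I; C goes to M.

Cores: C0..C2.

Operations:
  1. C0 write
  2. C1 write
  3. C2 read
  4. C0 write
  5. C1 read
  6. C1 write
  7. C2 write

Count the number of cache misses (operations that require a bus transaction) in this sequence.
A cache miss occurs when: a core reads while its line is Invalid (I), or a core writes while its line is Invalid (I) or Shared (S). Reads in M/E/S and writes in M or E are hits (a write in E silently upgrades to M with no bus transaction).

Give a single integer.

Op 1: C0 write [C0 write: invalidate none -> C0=M] -> [M,I,I] [MISS #1: write from I]
Op 2: C1 write [C1 write: invalidate ['C0=M'] -> C1=M] -> [I,M,I] [MISS #2: write from I]
Op 3: C2 read [C2 read from I: others=['C1=M'] -> C2=S, others downsized to S] -> [I,S,S] [MISS #3: read from I]
Op 4: C0 write [C0 write: invalidate ['C1=S', 'C2=S'] -> C0=M] -> [M,I,I] [MISS #4: write from I]
Op 5: C1 read [C1 read from I: others=['C0=M'] -> C1=S, others downsized to S] -> [S,S,I] [MISS #5: read from I]
Op 6: C1 write [C1 write: invalidate ['C0=S'] -> C1=M] -> [I,M,I] [MISS #6: write from S]
Op 7: C2 write [C2 write: invalidate ['C1=M'] -> C2=M] -> [I,I,M] [MISS #7: write from I]

Answer: 7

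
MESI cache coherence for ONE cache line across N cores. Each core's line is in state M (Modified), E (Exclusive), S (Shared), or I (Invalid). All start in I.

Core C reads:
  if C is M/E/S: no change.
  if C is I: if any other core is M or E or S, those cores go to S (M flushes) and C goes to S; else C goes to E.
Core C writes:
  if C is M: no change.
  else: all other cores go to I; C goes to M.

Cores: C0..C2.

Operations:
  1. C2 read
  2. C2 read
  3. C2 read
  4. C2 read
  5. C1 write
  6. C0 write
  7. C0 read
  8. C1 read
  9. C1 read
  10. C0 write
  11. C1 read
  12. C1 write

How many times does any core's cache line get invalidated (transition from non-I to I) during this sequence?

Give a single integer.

Op 1: C2 read [C2 read from I: no other sharers -> C2=E (exclusive)] -> [I,I,E] (invalidations this op: 0; running total: 0)
Op 2: C2 read [C2 read: already in E, no change] -> [I,I,E] (invalidations this op: 0; running total: 0)
Op 3: C2 read [C2 read: already in E, no change] -> [I,I,E] (invalidations this op: 0; running total: 0)
Op 4: C2 read [C2 read: already in E, no change] -> [I,I,E] (invalidations this op: 0; running total: 0)
Op 5: C1 write [C1 write: invalidate ['C2=E'] -> C1=M] -> [I,M,I] (invalidations this op: 1; running total: 1)
Op 6: C0 write [C0 write: invalidate ['C1=M'] -> C0=M] -> [M,I,I] (invalidations this op: 1; running total: 2)
Op 7: C0 read [C0 read: already in M, no change] -> [M,I,I] (invalidations this op: 0; running total: 2)
Op 8: C1 read [C1 read from I: others=['C0=M'] -> C1=S, others downsized to S] -> [S,S,I] (invalidations this op: 0; running total: 2)
Op 9: C1 read [C1 read: already in S, no change] -> [S,S,I] (invalidations this op: 0; running total: 2)
Op 10: C0 write [C0 write: invalidate ['C1=S'] -> C0=M] -> [M,I,I] (invalidations this op: 1; running total: 3)
Op 11: C1 read [C1 read from I: others=['C0=M'] -> C1=S, others downsized to S] -> [S,S,I] (invalidations this op: 0; running total: 3)
Op 12: C1 write [C1 write: invalidate ['C0=S'] -> C1=M] -> [I,M,I] (invalidations this op: 1; running total: 4)

Answer: 4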